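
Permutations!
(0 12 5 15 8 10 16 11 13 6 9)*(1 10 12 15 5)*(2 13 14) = (0 15 8 12 1 10 16 11 14 2 13 6 9) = [15, 10, 13, 3, 4, 5, 9, 7, 12, 0, 16, 14, 1, 6, 2, 8, 11]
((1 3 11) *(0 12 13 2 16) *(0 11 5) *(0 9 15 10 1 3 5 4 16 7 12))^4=(16)(1 10 15 9 5)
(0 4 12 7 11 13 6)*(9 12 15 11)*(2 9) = [4, 1, 9, 3, 15, 5, 0, 2, 8, 12, 10, 13, 7, 6, 14, 11] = (0 4 15 11 13 6)(2 9 12 7)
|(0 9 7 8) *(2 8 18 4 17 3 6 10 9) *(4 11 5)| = 30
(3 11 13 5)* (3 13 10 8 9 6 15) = (3 11 10 8 9 6 15)(5 13) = [0, 1, 2, 11, 4, 13, 15, 7, 9, 6, 8, 10, 12, 5, 14, 3]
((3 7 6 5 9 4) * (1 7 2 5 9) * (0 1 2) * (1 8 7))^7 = (9)(2 5)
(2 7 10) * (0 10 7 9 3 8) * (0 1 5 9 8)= (0 10 2 8 1 5 9 3)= [10, 5, 8, 0, 4, 9, 6, 7, 1, 3, 2]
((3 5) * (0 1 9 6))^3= (0 6 9 1)(3 5)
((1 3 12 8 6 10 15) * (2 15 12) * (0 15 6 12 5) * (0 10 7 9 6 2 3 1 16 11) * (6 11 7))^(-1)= (0 11 9 7 16 15)(5 10)(8 12)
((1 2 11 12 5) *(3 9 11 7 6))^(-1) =(1 5 12 11 9 3 6 7 2)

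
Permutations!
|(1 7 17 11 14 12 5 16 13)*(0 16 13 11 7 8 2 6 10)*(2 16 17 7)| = 40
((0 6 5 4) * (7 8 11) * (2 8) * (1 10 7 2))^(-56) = ((0 6 5 4)(1 10 7)(2 8 11))^(-56) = (1 10 7)(2 8 11)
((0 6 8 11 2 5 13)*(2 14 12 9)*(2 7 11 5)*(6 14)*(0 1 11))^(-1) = (0 7 9 12 14)(1 13 5 8 6 11)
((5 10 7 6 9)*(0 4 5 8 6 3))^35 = (0 3 7 10 5 4)(6 8 9)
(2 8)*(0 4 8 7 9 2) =[4, 1, 7, 3, 8, 5, 6, 9, 0, 2] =(0 4 8)(2 7 9)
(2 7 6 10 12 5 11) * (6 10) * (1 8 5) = (1 8 5 11 2 7 10 12) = [0, 8, 7, 3, 4, 11, 6, 10, 5, 9, 12, 2, 1]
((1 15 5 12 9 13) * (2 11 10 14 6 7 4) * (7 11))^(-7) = (1 13 9 12 5 15)(2 4 7)(6 11 10 14)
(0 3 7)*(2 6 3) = (0 2 6 3 7) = [2, 1, 6, 7, 4, 5, 3, 0]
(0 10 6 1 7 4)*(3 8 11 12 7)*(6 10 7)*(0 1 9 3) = (0 7 4 1)(3 8 11 12 6 9) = [7, 0, 2, 8, 1, 5, 9, 4, 11, 3, 10, 12, 6]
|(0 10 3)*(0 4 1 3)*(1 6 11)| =|(0 10)(1 3 4 6 11)| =10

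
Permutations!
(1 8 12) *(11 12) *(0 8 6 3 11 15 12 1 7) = (0 8 15 12 7)(1 6 3 11) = [8, 6, 2, 11, 4, 5, 3, 0, 15, 9, 10, 1, 7, 13, 14, 12]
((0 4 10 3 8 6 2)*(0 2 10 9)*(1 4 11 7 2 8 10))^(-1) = ((0 11 7 2 8 6 1 4 9)(3 10))^(-1) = (0 9 4 1 6 8 2 7 11)(3 10)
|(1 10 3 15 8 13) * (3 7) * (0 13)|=8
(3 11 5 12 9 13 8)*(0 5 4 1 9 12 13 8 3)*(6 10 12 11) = (0 5 13 3 6 10 12 11 4 1 9 8) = [5, 9, 2, 6, 1, 13, 10, 7, 0, 8, 12, 4, 11, 3]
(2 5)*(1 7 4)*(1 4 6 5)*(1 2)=(1 7 6 5)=[0, 7, 2, 3, 4, 1, 5, 6]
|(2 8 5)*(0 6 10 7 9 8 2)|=7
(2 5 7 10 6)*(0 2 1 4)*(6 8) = (0 2 5 7 10 8 6 1 4) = [2, 4, 5, 3, 0, 7, 1, 10, 6, 9, 8]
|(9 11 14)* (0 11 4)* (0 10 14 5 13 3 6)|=12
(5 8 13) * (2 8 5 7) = (2 8 13 7) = [0, 1, 8, 3, 4, 5, 6, 2, 13, 9, 10, 11, 12, 7]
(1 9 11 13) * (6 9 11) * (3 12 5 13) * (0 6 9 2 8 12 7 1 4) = [6, 11, 8, 7, 0, 13, 2, 1, 12, 9, 10, 3, 5, 4] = (0 6 2 8 12 5 13 4)(1 11 3 7)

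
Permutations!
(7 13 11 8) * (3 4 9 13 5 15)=(3 4 9 13 11 8 7 5 15)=[0, 1, 2, 4, 9, 15, 6, 5, 7, 13, 10, 8, 12, 11, 14, 3]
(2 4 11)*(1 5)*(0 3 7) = [3, 5, 4, 7, 11, 1, 6, 0, 8, 9, 10, 2] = (0 3 7)(1 5)(2 4 11)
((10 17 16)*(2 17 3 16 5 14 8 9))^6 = ((2 17 5 14 8 9)(3 16 10))^6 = (17)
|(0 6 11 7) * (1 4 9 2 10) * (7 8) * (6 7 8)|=10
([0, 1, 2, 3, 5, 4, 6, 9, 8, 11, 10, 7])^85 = [0, 1, 2, 3, 5, 4, 6, 9, 8, 11, 10, 7]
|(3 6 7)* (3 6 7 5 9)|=|(3 7 6 5 9)|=5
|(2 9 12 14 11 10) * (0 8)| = 6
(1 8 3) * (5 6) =[0, 8, 2, 1, 4, 6, 5, 7, 3] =(1 8 3)(5 6)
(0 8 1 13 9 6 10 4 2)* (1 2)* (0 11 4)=(0 8 2 11 4 1 13 9 6 10)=[8, 13, 11, 3, 1, 5, 10, 7, 2, 6, 0, 4, 12, 9]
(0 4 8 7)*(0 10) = (0 4 8 7 10) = [4, 1, 2, 3, 8, 5, 6, 10, 7, 9, 0]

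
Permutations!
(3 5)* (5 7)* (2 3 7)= (2 3)(5 7)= [0, 1, 3, 2, 4, 7, 6, 5]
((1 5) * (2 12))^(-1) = (1 5)(2 12) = ((1 5)(2 12))^(-1)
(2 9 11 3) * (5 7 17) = (2 9 11 3)(5 7 17) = [0, 1, 9, 2, 4, 7, 6, 17, 8, 11, 10, 3, 12, 13, 14, 15, 16, 5]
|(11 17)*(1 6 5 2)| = |(1 6 5 2)(11 17)| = 4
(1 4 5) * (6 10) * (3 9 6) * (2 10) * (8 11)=(1 4 5)(2 10 3 9 6)(8 11)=[0, 4, 10, 9, 5, 1, 2, 7, 11, 6, 3, 8]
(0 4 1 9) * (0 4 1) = (0 1 9 4) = [1, 9, 2, 3, 0, 5, 6, 7, 8, 4]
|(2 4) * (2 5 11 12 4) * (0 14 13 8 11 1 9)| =|(0 14 13 8 11 12 4 5 1 9)| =10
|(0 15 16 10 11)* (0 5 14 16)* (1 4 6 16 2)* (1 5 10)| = |(0 15)(1 4 6 16)(2 5 14)(10 11)| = 12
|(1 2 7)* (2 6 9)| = |(1 6 9 2 7)| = 5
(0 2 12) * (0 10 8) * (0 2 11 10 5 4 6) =(0 11 10 8 2 12 5 4 6) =[11, 1, 12, 3, 6, 4, 0, 7, 2, 9, 8, 10, 5]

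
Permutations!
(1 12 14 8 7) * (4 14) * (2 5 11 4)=(1 12 2 5 11 4 14 8 7)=[0, 12, 5, 3, 14, 11, 6, 1, 7, 9, 10, 4, 2, 13, 8]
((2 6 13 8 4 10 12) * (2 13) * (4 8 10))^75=((2 6)(10 12 13))^75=(13)(2 6)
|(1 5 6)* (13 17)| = 6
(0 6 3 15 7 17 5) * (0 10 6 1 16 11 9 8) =(0 1 16 11 9 8)(3 15 7 17 5 10 6) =[1, 16, 2, 15, 4, 10, 3, 17, 0, 8, 6, 9, 12, 13, 14, 7, 11, 5]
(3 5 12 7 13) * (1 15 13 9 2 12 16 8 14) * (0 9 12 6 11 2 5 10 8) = (0 9 5 16)(1 15 13 3 10 8 14)(2 6 11)(7 12) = [9, 15, 6, 10, 4, 16, 11, 12, 14, 5, 8, 2, 7, 3, 1, 13, 0]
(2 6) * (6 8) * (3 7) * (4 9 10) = (2 8 6)(3 7)(4 9 10) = [0, 1, 8, 7, 9, 5, 2, 3, 6, 10, 4]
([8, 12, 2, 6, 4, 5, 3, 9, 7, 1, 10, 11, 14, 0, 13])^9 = (0 8 7 9 1 12 14 13)(3 6)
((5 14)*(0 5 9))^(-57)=(0 9 14 5)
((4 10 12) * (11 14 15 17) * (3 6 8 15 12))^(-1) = ((3 6 8 15 17 11 14 12 4 10))^(-1) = (3 10 4 12 14 11 17 15 8 6)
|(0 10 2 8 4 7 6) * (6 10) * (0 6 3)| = 10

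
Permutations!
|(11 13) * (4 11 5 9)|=|(4 11 13 5 9)|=5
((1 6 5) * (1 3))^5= (1 6 5 3)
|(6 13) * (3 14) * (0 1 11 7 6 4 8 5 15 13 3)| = |(0 1 11 7 6 3 14)(4 8 5 15 13)| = 35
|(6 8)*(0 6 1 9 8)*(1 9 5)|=|(0 6)(1 5)(8 9)|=2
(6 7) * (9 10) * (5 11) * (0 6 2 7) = [6, 1, 7, 3, 4, 11, 0, 2, 8, 10, 9, 5] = (0 6)(2 7)(5 11)(9 10)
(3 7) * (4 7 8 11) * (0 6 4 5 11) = (0 6 4 7 3 8)(5 11) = [6, 1, 2, 8, 7, 11, 4, 3, 0, 9, 10, 5]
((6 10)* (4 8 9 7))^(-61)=(4 7 9 8)(6 10)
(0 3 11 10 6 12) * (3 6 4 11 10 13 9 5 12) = (0 6 3 10 4 11 13 9 5 12) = [6, 1, 2, 10, 11, 12, 3, 7, 8, 5, 4, 13, 0, 9]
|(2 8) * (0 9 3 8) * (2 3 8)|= 5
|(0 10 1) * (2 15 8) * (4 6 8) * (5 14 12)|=15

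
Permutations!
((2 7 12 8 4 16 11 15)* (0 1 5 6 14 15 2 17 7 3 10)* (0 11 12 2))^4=(0 14 2)(1 15 3)(5 17 10)(6 7 11)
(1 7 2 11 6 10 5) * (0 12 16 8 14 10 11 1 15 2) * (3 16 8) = (0 12 8 14 10 5 15 2 1 7)(3 16)(6 11) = [12, 7, 1, 16, 4, 15, 11, 0, 14, 9, 5, 6, 8, 13, 10, 2, 3]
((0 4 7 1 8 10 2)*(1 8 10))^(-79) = (0 10 8 4 2 1 7)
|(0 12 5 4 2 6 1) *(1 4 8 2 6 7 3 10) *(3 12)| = 20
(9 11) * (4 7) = [0, 1, 2, 3, 7, 5, 6, 4, 8, 11, 10, 9] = (4 7)(9 11)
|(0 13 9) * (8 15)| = |(0 13 9)(8 15)| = 6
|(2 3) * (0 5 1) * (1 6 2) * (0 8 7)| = 8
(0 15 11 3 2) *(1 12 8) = (0 15 11 3 2)(1 12 8) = [15, 12, 0, 2, 4, 5, 6, 7, 1, 9, 10, 3, 8, 13, 14, 11]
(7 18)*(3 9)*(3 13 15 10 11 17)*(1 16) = (1 16)(3 9 13 15 10 11 17)(7 18) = [0, 16, 2, 9, 4, 5, 6, 18, 8, 13, 11, 17, 12, 15, 14, 10, 1, 3, 7]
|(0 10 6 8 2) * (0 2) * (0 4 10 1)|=4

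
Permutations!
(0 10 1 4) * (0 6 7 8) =(0 10 1 4 6 7 8) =[10, 4, 2, 3, 6, 5, 7, 8, 0, 9, 1]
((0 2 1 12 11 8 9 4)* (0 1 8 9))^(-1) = (0 8 2)(1 4 9 11 12)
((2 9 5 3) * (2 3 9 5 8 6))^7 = (2 9 6 5 8)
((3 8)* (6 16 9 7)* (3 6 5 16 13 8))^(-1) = (5 7 9 16)(6 8 13)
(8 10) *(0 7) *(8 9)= (0 7)(8 10 9)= [7, 1, 2, 3, 4, 5, 6, 0, 10, 8, 9]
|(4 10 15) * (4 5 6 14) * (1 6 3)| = |(1 6 14 4 10 15 5 3)| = 8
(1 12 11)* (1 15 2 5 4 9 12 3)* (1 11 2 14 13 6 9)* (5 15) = (1 3 11 5 4)(2 15 14 13 6 9 12) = [0, 3, 15, 11, 1, 4, 9, 7, 8, 12, 10, 5, 2, 6, 13, 14]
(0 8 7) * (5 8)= (0 5 8 7)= [5, 1, 2, 3, 4, 8, 6, 0, 7]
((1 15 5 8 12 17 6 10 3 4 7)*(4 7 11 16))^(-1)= ((1 15 5 8 12 17 6 10 3 7)(4 11 16))^(-1)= (1 7 3 10 6 17 12 8 5 15)(4 16 11)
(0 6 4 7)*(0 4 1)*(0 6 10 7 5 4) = [10, 6, 2, 3, 5, 4, 1, 0, 8, 9, 7] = (0 10 7)(1 6)(4 5)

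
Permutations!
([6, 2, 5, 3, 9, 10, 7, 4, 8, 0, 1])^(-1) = (0 9 4 7 6)(1 10 5 2)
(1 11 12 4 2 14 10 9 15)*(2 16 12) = (1 11 2 14 10 9 15)(4 16 12) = [0, 11, 14, 3, 16, 5, 6, 7, 8, 15, 9, 2, 4, 13, 10, 1, 12]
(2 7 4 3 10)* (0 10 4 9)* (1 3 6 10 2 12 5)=[2, 3, 7, 4, 6, 1, 10, 9, 8, 0, 12, 11, 5]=(0 2 7 9)(1 3 4 6 10 12 5)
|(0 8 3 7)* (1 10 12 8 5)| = 8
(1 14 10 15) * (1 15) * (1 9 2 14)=(15)(2 14 10 9)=[0, 1, 14, 3, 4, 5, 6, 7, 8, 2, 9, 11, 12, 13, 10, 15]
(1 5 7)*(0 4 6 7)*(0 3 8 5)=(0 4 6 7 1)(3 8 5)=[4, 0, 2, 8, 6, 3, 7, 1, 5]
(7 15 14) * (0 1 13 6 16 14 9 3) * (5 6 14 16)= (16)(0 1 13 14 7 15 9 3)(5 6)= [1, 13, 2, 0, 4, 6, 5, 15, 8, 3, 10, 11, 12, 14, 7, 9, 16]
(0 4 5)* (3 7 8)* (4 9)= (0 9 4 5)(3 7 8)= [9, 1, 2, 7, 5, 0, 6, 8, 3, 4]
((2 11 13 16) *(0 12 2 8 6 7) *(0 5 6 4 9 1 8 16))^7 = (16)(0 2 13 12 11)(1 9 4 8)(5 6 7)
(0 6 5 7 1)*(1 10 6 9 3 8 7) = (0 9 3 8 7 10 6 5 1) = [9, 0, 2, 8, 4, 1, 5, 10, 7, 3, 6]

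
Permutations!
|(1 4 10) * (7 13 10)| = 5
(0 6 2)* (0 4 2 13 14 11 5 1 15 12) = [6, 15, 4, 3, 2, 1, 13, 7, 8, 9, 10, 5, 0, 14, 11, 12] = (0 6 13 14 11 5 1 15 12)(2 4)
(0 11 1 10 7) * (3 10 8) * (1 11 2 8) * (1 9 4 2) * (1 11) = (0 11 1 9 4 2 8 3 10 7) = [11, 9, 8, 10, 2, 5, 6, 0, 3, 4, 7, 1]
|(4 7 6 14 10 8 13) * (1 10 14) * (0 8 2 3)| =10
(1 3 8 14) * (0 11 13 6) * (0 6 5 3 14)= [11, 14, 2, 8, 4, 3, 6, 7, 0, 9, 10, 13, 12, 5, 1]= (0 11 13 5 3 8)(1 14)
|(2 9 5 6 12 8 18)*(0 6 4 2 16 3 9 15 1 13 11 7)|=|(0 6 12 8 18 16 3 9 5 4 2 15 1 13 11 7)|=16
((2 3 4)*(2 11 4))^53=((2 3)(4 11))^53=(2 3)(4 11)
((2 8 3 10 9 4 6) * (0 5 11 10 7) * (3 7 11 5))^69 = (0 7 8 2 6 4 9 10 11 3)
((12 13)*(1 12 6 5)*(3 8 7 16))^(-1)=((1 12 13 6 5)(3 8 7 16))^(-1)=(1 5 6 13 12)(3 16 7 8)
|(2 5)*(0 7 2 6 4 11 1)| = |(0 7 2 5 6 4 11 1)| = 8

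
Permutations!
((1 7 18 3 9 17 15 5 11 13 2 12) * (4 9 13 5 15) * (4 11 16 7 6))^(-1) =((1 6 4 9 17 11 5 16 7 18 3 13 2 12))^(-1) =(1 12 2 13 3 18 7 16 5 11 17 9 4 6)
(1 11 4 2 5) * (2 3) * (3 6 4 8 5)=[0, 11, 3, 2, 6, 1, 4, 7, 5, 9, 10, 8]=(1 11 8 5)(2 3)(4 6)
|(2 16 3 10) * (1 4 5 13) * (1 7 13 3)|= 14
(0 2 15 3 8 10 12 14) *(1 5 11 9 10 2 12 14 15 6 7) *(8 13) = (0 12 15 3 13 8 2 6 7 1 5 11 9 10 14) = [12, 5, 6, 13, 4, 11, 7, 1, 2, 10, 14, 9, 15, 8, 0, 3]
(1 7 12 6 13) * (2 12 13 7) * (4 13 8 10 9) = (1 2 12 6 7 8 10 9 4 13) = [0, 2, 12, 3, 13, 5, 7, 8, 10, 4, 9, 11, 6, 1]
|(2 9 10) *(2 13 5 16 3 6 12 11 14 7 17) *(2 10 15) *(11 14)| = 30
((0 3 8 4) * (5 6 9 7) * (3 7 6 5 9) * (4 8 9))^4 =((0 7 4)(3 9 6))^4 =(0 7 4)(3 9 6)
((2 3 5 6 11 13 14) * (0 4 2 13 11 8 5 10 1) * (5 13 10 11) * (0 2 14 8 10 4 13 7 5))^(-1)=(0 11 3 2 1 10 6 5 7 8 13)(4 14)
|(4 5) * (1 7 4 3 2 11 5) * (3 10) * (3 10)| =|(1 7 4)(2 11 5 3)| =12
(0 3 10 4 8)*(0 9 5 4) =[3, 1, 2, 10, 8, 4, 6, 7, 9, 5, 0] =(0 3 10)(4 8 9 5)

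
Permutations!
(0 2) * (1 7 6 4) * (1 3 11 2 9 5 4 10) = (0 9 5 4 3 11 2)(1 7 6 10) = [9, 7, 0, 11, 3, 4, 10, 6, 8, 5, 1, 2]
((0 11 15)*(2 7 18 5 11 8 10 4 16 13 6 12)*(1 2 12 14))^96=((0 8 10 4 16 13 6 14 1 2 7 18 5 11 15))^96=(0 6 5 4 2)(1 15 13 18 10)(7 8 14 11 16)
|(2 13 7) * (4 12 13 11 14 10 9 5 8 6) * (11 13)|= 9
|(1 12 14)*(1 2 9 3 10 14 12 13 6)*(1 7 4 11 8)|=|(1 13 6 7 4 11 8)(2 9 3 10 14)|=35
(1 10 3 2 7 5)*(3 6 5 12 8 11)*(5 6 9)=(1 10 9 5)(2 7 12 8 11 3)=[0, 10, 7, 2, 4, 1, 6, 12, 11, 5, 9, 3, 8]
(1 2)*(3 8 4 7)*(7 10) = (1 2)(3 8 4 10 7) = [0, 2, 1, 8, 10, 5, 6, 3, 4, 9, 7]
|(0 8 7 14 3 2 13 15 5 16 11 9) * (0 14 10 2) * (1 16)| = |(0 8 7 10 2 13 15 5 1 16 11 9 14 3)| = 14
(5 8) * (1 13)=(1 13)(5 8)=[0, 13, 2, 3, 4, 8, 6, 7, 5, 9, 10, 11, 12, 1]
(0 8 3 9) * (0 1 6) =(0 8 3 9 1 6) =[8, 6, 2, 9, 4, 5, 0, 7, 3, 1]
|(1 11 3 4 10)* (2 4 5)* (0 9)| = 14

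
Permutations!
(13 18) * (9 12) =(9 12)(13 18) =[0, 1, 2, 3, 4, 5, 6, 7, 8, 12, 10, 11, 9, 18, 14, 15, 16, 17, 13]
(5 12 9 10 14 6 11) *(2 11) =(2 11 5 12 9 10 14 6) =[0, 1, 11, 3, 4, 12, 2, 7, 8, 10, 14, 5, 9, 13, 6]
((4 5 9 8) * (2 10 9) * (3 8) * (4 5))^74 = (2 9 8)(3 5 10)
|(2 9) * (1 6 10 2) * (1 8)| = 6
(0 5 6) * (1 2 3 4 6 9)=[5, 2, 3, 4, 6, 9, 0, 7, 8, 1]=(0 5 9 1 2 3 4 6)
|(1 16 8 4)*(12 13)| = 4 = |(1 16 8 4)(12 13)|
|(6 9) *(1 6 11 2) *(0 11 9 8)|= 6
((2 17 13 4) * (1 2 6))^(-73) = ((1 2 17 13 4 6))^(-73) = (1 6 4 13 17 2)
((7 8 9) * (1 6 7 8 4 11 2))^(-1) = ((1 6 7 4 11 2)(8 9))^(-1) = (1 2 11 4 7 6)(8 9)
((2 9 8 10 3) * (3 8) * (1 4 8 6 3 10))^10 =((1 4 8)(2 9 10 6 3))^10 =(10)(1 4 8)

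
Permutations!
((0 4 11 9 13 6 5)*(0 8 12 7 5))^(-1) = (0 6 13 9 11 4)(5 7 12 8)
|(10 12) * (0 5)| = |(0 5)(10 12)| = 2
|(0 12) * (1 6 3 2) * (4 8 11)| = |(0 12)(1 6 3 2)(4 8 11)| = 12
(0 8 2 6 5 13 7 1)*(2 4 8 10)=[10, 0, 6, 3, 8, 13, 5, 1, 4, 9, 2, 11, 12, 7]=(0 10 2 6 5 13 7 1)(4 8)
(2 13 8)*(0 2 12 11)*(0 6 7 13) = (0 2)(6 7 13 8 12 11) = [2, 1, 0, 3, 4, 5, 7, 13, 12, 9, 10, 6, 11, 8]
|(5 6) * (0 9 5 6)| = |(0 9 5)| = 3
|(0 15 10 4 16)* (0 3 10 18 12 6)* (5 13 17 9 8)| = 20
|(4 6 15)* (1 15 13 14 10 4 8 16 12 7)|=|(1 15 8 16 12 7)(4 6 13 14 10)|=30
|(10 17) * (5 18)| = |(5 18)(10 17)| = 2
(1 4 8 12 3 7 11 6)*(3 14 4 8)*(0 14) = (0 14 4 3 7 11 6 1 8 12) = [14, 8, 2, 7, 3, 5, 1, 11, 12, 9, 10, 6, 0, 13, 4]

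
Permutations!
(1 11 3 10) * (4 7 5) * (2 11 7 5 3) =(1 7 3 10)(2 11)(4 5) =[0, 7, 11, 10, 5, 4, 6, 3, 8, 9, 1, 2]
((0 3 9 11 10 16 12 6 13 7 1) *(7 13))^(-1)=((0 3 9 11 10 16 12 6 7 1))^(-1)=(0 1 7 6 12 16 10 11 9 3)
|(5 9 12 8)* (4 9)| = 5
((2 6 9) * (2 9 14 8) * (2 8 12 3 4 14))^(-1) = (2 6)(3 12 14 4)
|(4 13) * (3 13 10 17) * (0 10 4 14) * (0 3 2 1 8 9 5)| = 24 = |(0 10 17 2 1 8 9 5)(3 13 14)|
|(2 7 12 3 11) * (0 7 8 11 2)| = 7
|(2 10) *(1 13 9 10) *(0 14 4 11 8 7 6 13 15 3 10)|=45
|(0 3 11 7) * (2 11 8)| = 6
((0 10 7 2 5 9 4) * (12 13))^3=((0 10 7 2 5 9 4)(12 13))^3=(0 2 4 7 9 10 5)(12 13)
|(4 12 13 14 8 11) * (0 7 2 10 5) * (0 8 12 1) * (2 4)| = 60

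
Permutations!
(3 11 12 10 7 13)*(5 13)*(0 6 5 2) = [6, 1, 0, 11, 4, 13, 5, 2, 8, 9, 7, 12, 10, 3] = (0 6 5 13 3 11 12 10 7 2)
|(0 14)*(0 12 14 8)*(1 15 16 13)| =4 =|(0 8)(1 15 16 13)(12 14)|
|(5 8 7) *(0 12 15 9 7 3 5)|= |(0 12 15 9 7)(3 5 8)|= 15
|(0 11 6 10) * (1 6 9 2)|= |(0 11 9 2 1 6 10)|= 7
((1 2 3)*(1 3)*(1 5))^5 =(1 5 2)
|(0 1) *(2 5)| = 2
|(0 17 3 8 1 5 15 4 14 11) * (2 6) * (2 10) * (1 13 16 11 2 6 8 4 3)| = |(0 17 1 5 15 3 4 14 2 8 13 16 11)(6 10)| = 26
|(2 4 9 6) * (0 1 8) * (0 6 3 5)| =9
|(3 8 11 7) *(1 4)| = 4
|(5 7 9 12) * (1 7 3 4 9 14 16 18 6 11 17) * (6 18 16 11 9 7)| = |(18)(1 6 9 12 5 3 4 7 14 11 17)| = 11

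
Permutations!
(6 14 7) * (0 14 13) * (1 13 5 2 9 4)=[14, 13, 9, 3, 1, 2, 5, 6, 8, 4, 10, 11, 12, 0, 7]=(0 14 7 6 5 2 9 4 1 13)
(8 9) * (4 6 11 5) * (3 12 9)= (3 12 9 8)(4 6 11 5)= [0, 1, 2, 12, 6, 4, 11, 7, 3, 8, 10, 5, 9]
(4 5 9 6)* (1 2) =(1 2)(4 5 9 6) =[0, 2, 1, 3, 5, 9, 4, 7, 8, 6]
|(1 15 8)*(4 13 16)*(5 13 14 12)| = |(1 15 8)(4 14 12 5 13 16)| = 6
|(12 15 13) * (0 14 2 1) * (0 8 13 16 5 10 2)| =|(0 14)(1 8 13 12 15 16 5 10 2)| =18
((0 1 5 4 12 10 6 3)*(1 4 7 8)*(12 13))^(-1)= ((0 4 13 12 10 6 3)(1 5 7 8))^(-1)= (0 3 6 10 12 13 4)(1 8 7 5)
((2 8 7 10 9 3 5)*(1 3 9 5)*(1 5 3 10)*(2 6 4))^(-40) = ((1 10 3 5 6 4 2 8 7))^(-40) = (1 4 10 2 3 8 5 7 6)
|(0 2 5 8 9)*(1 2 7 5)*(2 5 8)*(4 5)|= 4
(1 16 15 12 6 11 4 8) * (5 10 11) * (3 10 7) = (1 16 15 12 6 5 7 3 10 11 4 8) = [0, 16, 2, 10, 8, 7, 5, 3, 1, 9, 11, 4, 6, 13, 14, 12, 15]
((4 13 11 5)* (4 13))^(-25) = (5 11 13)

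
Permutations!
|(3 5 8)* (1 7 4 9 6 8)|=|(1 7 4 9 6 8 3 5)|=8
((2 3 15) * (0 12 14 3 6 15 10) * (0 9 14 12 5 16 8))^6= (0 16)(3 9)(5 8)(10 14)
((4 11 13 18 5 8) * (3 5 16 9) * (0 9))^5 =((0 9 3 5 8 4 11 13 18 16))^5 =(0 4)(3 13)(5 18)(8 16)(9 11)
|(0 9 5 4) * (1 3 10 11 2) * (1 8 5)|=10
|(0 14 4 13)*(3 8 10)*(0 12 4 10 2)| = 6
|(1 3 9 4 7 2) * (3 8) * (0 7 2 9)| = 8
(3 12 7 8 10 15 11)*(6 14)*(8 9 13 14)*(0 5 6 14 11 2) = (0 5 6 8 10 15 2)(3 12 7 9 13 11) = [5, 1, 0, 12, 4, 6, 8, 9, 10, 13, 15, 3, 7, 11, 14, 2]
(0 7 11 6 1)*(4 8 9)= (0 7 11 6 1)(4 8 9)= [7, 0, 2, 3, 8, 5, 1, 11, 9, 4, 10, 6]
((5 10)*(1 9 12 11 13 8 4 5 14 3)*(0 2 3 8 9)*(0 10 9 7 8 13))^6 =((0 2 3 1 10 14 13 7 8 4 5 9 12 11))^6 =(0 13 12 10 5 3 8)(1 4 2 7 11 14 9)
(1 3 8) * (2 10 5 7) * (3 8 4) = [0, 8, 10, 4, 3, 7, 6, 2, 1, 9, 5] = (1 8)(2 10 5 7)(3 4)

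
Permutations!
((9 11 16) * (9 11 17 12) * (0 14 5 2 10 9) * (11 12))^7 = ((0 14 5 2 10 9 17 11 16 12))^7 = (0 11 10 14 16 9 5 12 17 2)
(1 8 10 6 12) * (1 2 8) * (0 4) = (0 4)(2 8 10 6 12) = [4, 1, 8, 3, 0, 5, 12, 7, 10, 9, 6, 11, 2]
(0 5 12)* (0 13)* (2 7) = (0 5 12 13)(2 7) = [5, 1, 7, 3, 4, 12, 6, 2, 8, 9, 10, 11, 13, 0]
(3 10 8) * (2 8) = (2 8 3 10) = [0, 1, 8, 10, 4, 5, 6, 7, 3, 9, 2]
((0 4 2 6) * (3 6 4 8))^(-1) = ((0 8 3 6)(2 4))^(-1) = (0 6 3 8)(2 4)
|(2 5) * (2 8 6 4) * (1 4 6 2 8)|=5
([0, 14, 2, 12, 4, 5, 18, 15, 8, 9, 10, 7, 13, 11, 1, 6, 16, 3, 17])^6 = (3 6 11)(7 12 18)(13 17 15)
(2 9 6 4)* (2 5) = (2 9 6 4 5) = [0, 1, 9, 3, 5, 2, 4, 7, 8, 6]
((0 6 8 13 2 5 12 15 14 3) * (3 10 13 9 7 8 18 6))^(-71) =(0 3)(2 13 10 14 15 12 5)(6 18)(7 8 9)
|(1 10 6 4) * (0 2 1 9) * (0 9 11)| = 7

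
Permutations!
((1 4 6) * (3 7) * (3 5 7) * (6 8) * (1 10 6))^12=((1 4 8)(5 7)(6 10))^12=(10)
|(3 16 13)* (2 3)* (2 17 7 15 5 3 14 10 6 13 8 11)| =13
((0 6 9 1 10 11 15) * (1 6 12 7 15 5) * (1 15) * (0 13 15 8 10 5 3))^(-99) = ((0 12 7 1 5 8 10 11 3)(6 9)(13 15))^(-99) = (6 9)(13 15)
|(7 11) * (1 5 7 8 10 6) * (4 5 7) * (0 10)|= 14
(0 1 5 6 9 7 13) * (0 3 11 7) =[1, 5, 2, 11, 4, 6, 9, 13, 8, 0, 10, 7, 12, 3] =(0 1 5 6 9)(3 11 7 13)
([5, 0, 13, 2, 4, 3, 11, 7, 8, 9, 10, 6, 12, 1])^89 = (0 1 13 2 3 5)(6 11)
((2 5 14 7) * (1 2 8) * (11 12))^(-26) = ((1 2 5 14 7 8)(11 12))^(-26) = (1 7 5)(2 8 14)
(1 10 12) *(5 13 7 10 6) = [0, 6, 2, 3, 4, 13, 5, 10, 8, 9, 12, 11, 1, 7] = (1 6 5 13 7 10 12)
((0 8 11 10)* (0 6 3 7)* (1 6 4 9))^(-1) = (0 7 3 6 1 9 4 10 11 8)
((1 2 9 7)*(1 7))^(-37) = (1 9 2)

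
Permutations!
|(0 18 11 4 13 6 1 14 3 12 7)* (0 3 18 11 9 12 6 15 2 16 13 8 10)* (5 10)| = |(0 11 4 8 5 10)(1 14 18 9 12 7 3 6)(2 16 13 15)| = 24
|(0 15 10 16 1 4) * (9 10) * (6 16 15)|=|(0 6 16 1 4)(9 10 15)|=15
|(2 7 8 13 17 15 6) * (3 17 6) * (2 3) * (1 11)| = 8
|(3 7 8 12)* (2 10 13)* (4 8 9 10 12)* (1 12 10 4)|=21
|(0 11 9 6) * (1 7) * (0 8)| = 10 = |(0 11 9 6 8)(1 7)|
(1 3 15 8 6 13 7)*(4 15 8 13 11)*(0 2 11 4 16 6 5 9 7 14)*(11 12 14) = (0 2 12 14)(1 3 8 5 9 7)(4 15 13 11 16 6) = [2, 3, 12, 8, 15, 9, 4, 1, 5, 7, 10, 16, 14, 11, 0, 13, 6]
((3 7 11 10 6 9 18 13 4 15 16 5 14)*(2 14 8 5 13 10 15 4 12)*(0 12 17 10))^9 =(0 13 14 6 11)(2 10 7 18 16)(3 9 15 12 17)(5 8)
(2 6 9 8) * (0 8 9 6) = (9)(0 8 2) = [8, 1, 0, 3, 4, 5, 6, 7, 2, 9]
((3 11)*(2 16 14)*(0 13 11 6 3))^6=((0 13 11)(2 16 14)(3 6))^6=(16)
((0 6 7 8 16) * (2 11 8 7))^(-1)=((0 6 2 11 8 16))^(-1)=(0 16 8 11 2 6)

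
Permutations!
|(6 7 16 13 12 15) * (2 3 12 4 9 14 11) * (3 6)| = |(2 6 7 16 13 4 9 14 11)(3 12 15)| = 9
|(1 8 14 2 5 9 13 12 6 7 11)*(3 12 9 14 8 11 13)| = 6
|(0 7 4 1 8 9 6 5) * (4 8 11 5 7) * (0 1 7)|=|(0 4 7 8 9 6)(1 11 5)|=6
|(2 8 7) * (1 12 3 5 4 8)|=|(1 12 3 5 4 8 7 2)|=8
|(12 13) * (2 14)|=2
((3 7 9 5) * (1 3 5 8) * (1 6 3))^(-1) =((3 7 9 8 6))^(-1) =(3 6 8 9 7)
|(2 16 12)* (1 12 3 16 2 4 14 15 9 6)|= |(1 12 4 14 15 9 6)(3 16)|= 14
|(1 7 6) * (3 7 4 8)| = |(1 4 8 3 7 6)| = 6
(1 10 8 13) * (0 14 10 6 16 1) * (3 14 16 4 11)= (0 16 1 6 4 11 3 14 10 8 13)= [16, 6, 2, 14, 11, 5, 4, 7, 13, 9, 8, 3, 12, 0, 10, 15, 1]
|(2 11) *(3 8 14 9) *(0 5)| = 4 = |(0 5)(2 11)(3 8 14 9)|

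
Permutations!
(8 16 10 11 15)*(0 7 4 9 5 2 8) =(0 7 4 9 5 2 8 16 10 11 15) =[7, 1, 8, 3, 9, 2, 6, 4, 16, 5, 11, 15, 12, 13, 14, 0, 10]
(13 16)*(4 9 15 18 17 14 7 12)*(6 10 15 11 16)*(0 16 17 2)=(0 16 13 6 10 15 18 2)(4 9 11 17 14 7 12)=[16, 1, 0, 3, 9, 5, 10, 12, 8, 11, 15, 17, 4, 6, 7, 18, 13, 14, 2]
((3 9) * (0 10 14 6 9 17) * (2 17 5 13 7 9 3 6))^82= ((0 10 14 2 17)(3 5 13 7 9 6))^82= (0 14 17 10 2)(3 9 13)(5 6 7)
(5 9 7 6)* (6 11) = [0, 1, 2, 3, 4, 9, 5, 11, 8, 7, 10, 6] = (5 9 7 11 6)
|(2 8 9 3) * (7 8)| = 5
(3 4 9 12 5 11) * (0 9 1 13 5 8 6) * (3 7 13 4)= (0 9 12 8 6)(1 4)(5 11 7 13)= [9, 4, 2, 3, 1, 11, 0, 13, 6, 12, 10, 7, 8, 5]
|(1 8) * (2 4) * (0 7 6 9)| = |(0 7 6 9)(1 8)(2 4)| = 4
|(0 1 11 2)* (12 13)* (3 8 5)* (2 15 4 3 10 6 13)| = |(0 1 11 15 4 3 8 5 10 6 13 12 2)| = 13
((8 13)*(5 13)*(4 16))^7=(4 16)(5 13 8)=((4 16)(5 13 8))^7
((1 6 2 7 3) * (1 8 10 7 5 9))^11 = (1 6 2 5 9)(3 7 10 8) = ((1 6 2 5 9)(3 8 10 7))^11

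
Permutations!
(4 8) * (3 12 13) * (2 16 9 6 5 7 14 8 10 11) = (2 16 9 6 5 7 14 8 4 10 11)(3 12 13) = [0, 1, 16, 12, 10, 7, 5, 14, 4, 6, 11, 2, 13, 3, 8, 15, 9]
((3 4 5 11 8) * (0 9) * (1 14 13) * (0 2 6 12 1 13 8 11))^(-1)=(0 5 4 3 8 14 1 12 6 2 9)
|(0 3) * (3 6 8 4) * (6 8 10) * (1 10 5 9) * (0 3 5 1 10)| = 8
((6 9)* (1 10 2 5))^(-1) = ((1 10 2 5)(6 9))^(-1) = (1 5 2 10)(6 9)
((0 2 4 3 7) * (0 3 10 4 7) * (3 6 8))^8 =(10)(0 7 8)(2 6 3)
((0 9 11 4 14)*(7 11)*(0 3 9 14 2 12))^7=(0 2 11 9 14 12 4 7 3)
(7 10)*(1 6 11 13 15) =(1 6 11 13 15)(7 10) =[0, 6, 2, 3, 4, 5, 11, 10, 8, 9, 7, 13, 12, 15, 14, 1]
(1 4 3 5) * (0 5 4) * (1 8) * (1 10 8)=(0 5 1)(3 4)(8 10)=[5, 0, 2, 4, 3, 1, 6, 7, 10, 9, 8]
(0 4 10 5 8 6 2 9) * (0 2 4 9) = (0 9 2)(4 10 5 8 6) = [9, 1, 0, 3, 10, 8, 4, 7, 6, 2, 5]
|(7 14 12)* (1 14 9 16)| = |(1 14 12 7 9 16)| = 6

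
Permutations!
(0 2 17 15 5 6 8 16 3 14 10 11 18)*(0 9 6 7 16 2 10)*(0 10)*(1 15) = (1 15 5 7 16 3 14 10 11 18 9 6 8 2 17) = [0, 15, 17, 14, 4, 7, 8, 16, 2, 6, 11, 18, 12, 13, 10, 5, 3, 1, 9]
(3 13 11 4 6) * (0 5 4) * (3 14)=(0 5 4 6 14 3 13 11)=[5, 1, 2, 13, 6, 4, 14, 7, 8, 9, 10, 0, 12, 11, 3]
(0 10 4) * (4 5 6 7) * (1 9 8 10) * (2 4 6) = (0 1 9 8 10 5 2 4)(6 7) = [1, 9, 4, 3, 0, 2, 7, 6, 10, 8, 5]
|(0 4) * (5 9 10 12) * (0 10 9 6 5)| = 4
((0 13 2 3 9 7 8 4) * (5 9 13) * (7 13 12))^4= ((0 5 9 13 2 3 12 7 8 4))^4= (0 2 8 9 12)(3 4 13 7 5)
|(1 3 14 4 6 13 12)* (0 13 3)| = 4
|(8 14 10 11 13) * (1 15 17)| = 15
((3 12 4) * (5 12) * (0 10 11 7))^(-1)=(0 7 11 10)(3 4 12 5)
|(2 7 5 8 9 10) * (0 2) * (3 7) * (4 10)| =9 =|(0 2 3 7 5 8 9 4 10)|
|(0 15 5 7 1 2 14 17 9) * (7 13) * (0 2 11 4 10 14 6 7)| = |(0 15 5 13)(1 11 4 10 14 17 9 2 6 7)| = 20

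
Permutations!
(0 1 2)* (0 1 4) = (0 4)(1 2) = [4, 2, 1, 3, 0]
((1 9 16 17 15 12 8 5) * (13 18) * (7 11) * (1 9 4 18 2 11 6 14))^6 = ((1 4 18 13 2 11 7 6 14)(5 9 16 17 15 12 8))^6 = (1 7 13)(2 4 6)(5 8 12 15 17 16 9)(11 18 14)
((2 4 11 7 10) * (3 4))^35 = (2 10 7 11 4 3)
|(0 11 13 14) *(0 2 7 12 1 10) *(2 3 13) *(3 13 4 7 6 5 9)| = |(0 11 2 6 5 9 3 4 7 12 1 10)(13 14)| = 12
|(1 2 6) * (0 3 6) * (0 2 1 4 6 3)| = |(4 6)| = 2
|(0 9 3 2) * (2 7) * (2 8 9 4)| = 12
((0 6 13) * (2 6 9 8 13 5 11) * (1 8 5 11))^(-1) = ((0 9 5 1 8 13)(2 6 11))^(-1) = (0 13 8 1 5 9)(2 11 6)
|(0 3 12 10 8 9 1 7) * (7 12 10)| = 8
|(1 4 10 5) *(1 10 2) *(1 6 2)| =2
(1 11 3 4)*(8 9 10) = [0, 11, 2, 4, 1, 5, 6, 7, 9, 10, 8, 3] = (1 11 3 4)(8 9 10)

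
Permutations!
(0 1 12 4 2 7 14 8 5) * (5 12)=(0 1 5)(2 7 14 8 12 4)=[1, 5, 7, 3, 2, 0, 6, 14, 12, 9, 10, 11, 4, 13, 8]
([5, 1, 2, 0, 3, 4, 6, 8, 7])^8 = (8)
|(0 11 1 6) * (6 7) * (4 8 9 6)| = 8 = |(0 11 1 7 4 8 9 6)|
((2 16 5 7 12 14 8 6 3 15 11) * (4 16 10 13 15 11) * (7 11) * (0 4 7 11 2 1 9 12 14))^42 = (0 7 12 15 9 13 1 10 11 2 3 5 6 16 8 4 14)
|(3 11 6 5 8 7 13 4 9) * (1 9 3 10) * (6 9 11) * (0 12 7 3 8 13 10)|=42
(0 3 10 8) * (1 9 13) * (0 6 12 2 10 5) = (0 3 5)(1 9 13)(2 10 8 6 12) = [3, 9, 10, 5, 4, 0, 12, 7, 6, 13, 8, 11, 2, 1]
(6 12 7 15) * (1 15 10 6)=[0, 15, 2, 3, 4, 5, 12, 10, 8, 9, 6, 11, 7, 13, 14, 1]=(1 15)(6 12 7 10)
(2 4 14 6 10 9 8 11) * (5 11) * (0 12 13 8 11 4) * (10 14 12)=(0 10 9 11 2)(4 12 13 8 5)(6 14)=[10, 1, 0, 3, 12, 4, 14, 7, 5, 11, 9, 2, 13, 8, 6]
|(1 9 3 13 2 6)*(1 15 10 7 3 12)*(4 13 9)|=11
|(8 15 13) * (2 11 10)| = 3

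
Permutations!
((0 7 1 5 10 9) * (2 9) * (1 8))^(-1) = ((0 7 8 1 5 10 2 9))^(-1) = (0 9 2 10 5 1 8 7)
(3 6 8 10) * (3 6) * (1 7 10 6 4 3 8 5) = [0, 7, 2, 8, 3, 1, 5, 10, 6, 9, 4] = (1 7 10 4 3 8 6 5)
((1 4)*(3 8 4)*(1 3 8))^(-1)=(1 3 4 8)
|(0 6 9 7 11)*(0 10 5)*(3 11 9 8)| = |(0 6 8 3 11 10 5)(7 9)| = 14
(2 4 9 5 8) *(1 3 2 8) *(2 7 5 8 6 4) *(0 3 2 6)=(0 3 7 5 1 2 6 4 9 8)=[3, 2, 6, 7, 9, 1, 4, 5, 0, 8]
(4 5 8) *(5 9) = [0, 1, 2, 3, 9, 8, 6, 7, 4, 5] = (4 9 5 8)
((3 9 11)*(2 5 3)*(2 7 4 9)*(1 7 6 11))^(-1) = ((1 7 4 9)(2 5 3)(6 11))^(-1) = (1 9 4 7)(2 3 5)(6 11)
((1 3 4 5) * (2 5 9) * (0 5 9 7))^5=((0 5 1 3 4 7)(2 9))^5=(0 7 4 3 1 5)(2 9)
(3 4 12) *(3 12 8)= (12)(3 4 8)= [0, 1, 2, 4, 8, 5, 6, 7, 3, 9, 10, 11, 12]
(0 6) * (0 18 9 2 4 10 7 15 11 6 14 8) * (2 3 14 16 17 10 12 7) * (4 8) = (0 16 17 10 2 8)(3 14 4 12 7 15 11 6 18 9) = [16, 1, 8, 14, 12, 5, 18, 15, 0, 3, 2, 6, 7, 13, 4, 11, 17, 10, 9]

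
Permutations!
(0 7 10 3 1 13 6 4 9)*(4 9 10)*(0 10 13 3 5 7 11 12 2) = [11, 3, 0, 1, 13, 7, 9, 4, 8, 10, 5, 12, 2, 6] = (0 11 12 2)(1 3)(4 13 6 9 10 5 7)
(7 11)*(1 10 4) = (1 10 4)(7 11) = [0, 10, 2, 3, 1, 5, 6, 11, 8, 9, 4, 7]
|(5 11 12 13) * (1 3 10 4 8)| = 20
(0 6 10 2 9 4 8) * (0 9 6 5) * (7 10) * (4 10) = (0 5)(2 6 7 4 8 9 10) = [5, 1, 6, 3, 8, 0, 7, 4, 9, 10, 2]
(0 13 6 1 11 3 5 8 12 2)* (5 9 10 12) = (0 13 6 1 11 3 9 10 12 2)(5 8) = [13, 11, 0, 9, 4, 8, 1, 7, 5, 10, 12, 3, 2, 6]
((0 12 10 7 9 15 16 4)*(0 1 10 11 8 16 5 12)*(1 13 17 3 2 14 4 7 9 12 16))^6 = ((1 10 9 15 5 16 7 12 11 8)(2 14 4 13 17 3))^6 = (17)(1 7 9 11 5)(8 16 10 12 15)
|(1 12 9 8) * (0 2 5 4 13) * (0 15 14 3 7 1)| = |(0 2 5 4 13 15 14 3 7 1 12 9 8)| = 13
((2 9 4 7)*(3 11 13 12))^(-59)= ((2 9 4 7)(3 11 13 12))^(-59)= (2 9 4 7)(3 11 13 12)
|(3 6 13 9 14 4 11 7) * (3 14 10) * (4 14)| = 15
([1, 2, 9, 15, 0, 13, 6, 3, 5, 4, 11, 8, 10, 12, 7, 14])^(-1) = [4, 0, 1, 7, 9, 8, 6, 14, 11, 2, 12, 10, 13, 5, 15, 3]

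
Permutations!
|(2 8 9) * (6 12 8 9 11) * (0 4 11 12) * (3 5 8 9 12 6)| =|(0 4 11 3 5 8 6)(2 12 9)| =21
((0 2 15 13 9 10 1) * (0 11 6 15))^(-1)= ((0 2)(1 11 6 15 13 9 10))^(-1)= (0 2)(1 10 9 13 15 6 11)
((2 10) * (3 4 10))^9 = (2 3 4 10)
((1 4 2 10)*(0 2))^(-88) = (0 10 4 2 1)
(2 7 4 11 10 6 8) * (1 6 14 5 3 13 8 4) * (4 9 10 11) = [0, 6, 7, 13, 4, 3, 9, 1, 2, 10, 14, 11, 12, 8, 5] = (1 6 9 10 14 5 3 13 8 2 7)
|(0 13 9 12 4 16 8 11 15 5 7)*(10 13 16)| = |(0 16 8 11 15 5 7)(4 10 13 9 12)| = 35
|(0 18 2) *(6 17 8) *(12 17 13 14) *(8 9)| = 21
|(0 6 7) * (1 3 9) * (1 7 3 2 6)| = 7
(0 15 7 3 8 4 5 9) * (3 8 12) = (0 15 7 8 4 5 9)(3 12) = [15, 1, 2, 12, 5, 9, 6, 8, 4, 0, 10, 11, 3, 13, 14, 7]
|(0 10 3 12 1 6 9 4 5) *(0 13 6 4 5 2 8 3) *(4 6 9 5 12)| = 12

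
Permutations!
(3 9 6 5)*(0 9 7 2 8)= (0 9 6 5 3 7 2 8)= [9, 1, 8, 7, 4, 3, 5, 2, 0, 6]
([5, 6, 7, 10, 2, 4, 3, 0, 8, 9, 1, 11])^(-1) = [7, 10, 4, 6, 5, 0, 1, 2, 8, 9, 3, 11]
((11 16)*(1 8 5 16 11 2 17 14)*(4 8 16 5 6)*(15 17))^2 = (1 2 17)(4 6 8)(14 16 15)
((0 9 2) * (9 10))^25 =((0 10 9 2))^25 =(0 10 9 2)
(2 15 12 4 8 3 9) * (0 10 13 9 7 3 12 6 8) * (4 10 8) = [8, 1, 15, 7, 0, 5, 4, 3, 12, 2, 13, 11, 10, 9, 14, 6] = (0 8 12 10 13 9 2 15 6 4)(3 7)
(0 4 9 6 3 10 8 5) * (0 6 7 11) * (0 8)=[4, 1, 2, 10, 9, 6, 3, 11, 5, 7, 0, 8]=(0 4 9 7 11 8 5 6 3 10)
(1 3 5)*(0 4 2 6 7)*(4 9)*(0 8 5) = [9, 3, 6, 0, 2, 1, 7, 8, 5, 4] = (0 9 4 2 6 7 8 5 1 3)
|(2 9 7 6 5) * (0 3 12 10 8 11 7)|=|(0 3 12 10 8 11 7 6 5 2 9)|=11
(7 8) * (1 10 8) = [0, 10, 2, 3, 4, 5, 6, 1, 7, 9, 8] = (1 10 8 7)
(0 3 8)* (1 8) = (0 3 1 8) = [3, 8, 2, 1, 4, 5, 6, 7, 0]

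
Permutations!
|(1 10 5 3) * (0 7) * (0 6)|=12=|(0 7 6)(1 10 5 3)|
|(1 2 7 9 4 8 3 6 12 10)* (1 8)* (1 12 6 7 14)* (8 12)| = 30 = |(1 2 14)(3 7 9 4 8)(10 12)|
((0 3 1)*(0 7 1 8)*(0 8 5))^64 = (8)(0 3 5)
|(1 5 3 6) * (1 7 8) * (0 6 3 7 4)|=12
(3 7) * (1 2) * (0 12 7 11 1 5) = (0 12 7 3 11 1 2 5) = [12, 2, 5, 11, 4, 0, 6, 3, 8, 9, 10, 1, 7]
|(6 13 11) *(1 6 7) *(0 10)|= 10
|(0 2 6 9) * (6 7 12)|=|(0 2 7 12 6 9)|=6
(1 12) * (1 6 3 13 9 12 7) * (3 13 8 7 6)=[0, 6, 2, 8, 4, 5, 13, 1, 7, 12, 10, 11, 3, 9]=(1 6 13 9 12 3 8 7)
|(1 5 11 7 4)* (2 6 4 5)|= |(1 2 6 4)(5 11 7)|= 12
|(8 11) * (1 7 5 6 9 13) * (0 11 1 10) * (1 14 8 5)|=14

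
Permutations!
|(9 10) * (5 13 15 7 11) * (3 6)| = |(3 6)(5 13 15 7 11)(9 10)| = 10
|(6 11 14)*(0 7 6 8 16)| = |(0 7 6 11 14 8 16)| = 7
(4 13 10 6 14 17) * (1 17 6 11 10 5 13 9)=(1 17 4 9)(5 13)(6 14)(10 11)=[0, 17, 2, 3, 9, 13, 14, 7, 8, 1, 11, 10, 12, 5, 6, 15, 16, 4]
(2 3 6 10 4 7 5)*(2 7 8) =(2 3 6 10 4 8)(5 7) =[0, 1, 3, 6, 8, 7, 10, 5, 2, 9, 4]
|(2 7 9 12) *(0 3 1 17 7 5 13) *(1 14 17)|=10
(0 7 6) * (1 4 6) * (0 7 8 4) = (0 8 4 6 7 1) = [8, 0, 2, 3, 6, 5, 7, 1, 4]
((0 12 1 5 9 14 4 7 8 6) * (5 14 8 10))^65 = (0 6 8 9 5 10 7 4 14 1 12)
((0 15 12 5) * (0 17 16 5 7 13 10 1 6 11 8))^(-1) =(0 8 11 6 1 10 13 7 12 15)(5 16 17)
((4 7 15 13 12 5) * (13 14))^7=((4 7 15 14 13 12 5))^7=(15)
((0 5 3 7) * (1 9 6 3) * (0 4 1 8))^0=((0 5 8)(1 9 6 3 7 4))^0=(9)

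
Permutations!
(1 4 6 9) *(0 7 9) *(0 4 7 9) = (0 9 1 7)(4 6) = [9, 7, 2, 3, 6, 5, 4, 0, 8, 1]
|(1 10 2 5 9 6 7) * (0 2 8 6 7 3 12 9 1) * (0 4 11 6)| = |(0 2 5 1 10 8)(3 12 9 7 4 11 6)| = 42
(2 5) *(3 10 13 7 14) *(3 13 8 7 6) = [0, 1, 5, 10, 4, 2, 3, 14, 7, 9, 8, 11, 12, 6, 13] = (2 5)(3 10 8 7 14 13 6)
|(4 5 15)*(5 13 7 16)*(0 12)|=6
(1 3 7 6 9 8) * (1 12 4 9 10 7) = (1 3)(4 9 8 12)(6 10 7) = [0, 3, 2, 1, 9, 5, 10, 6, 12, 8, 7, 11, 4]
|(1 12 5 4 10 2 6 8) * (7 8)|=9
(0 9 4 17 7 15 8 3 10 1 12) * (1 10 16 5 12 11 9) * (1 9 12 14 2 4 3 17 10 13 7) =[9, 11, 4, 16, 10, 14, 6, 15, 17, 3, 13, 12, 0, 7, 2, 8, 5, 1] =(0 9 3 16 5 14 2 4 10 13 7 15 8 17 1 11 12)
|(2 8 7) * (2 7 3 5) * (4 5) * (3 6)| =|(2 8 6 3 4 5)| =6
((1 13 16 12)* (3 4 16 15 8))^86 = (1 16 3 15)(4 8 13 12)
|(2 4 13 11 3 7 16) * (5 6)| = 14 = |(2 4 13 11 3 7 16)(5 6)|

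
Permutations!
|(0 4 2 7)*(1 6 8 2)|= |(0 4 1 6 8 2 7)|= 7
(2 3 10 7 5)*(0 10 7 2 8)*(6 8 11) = [10, 1, 3, 7, 4, 11, 8, 5, 0, 9, 2, 6] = (0 10 2 3 7 5 11 6 8)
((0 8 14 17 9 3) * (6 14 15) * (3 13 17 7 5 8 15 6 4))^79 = (0 3 4 15)(5 7 14 6 8)(9 13 17)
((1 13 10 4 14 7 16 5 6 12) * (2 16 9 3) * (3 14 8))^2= ((1 13 10 4 8 3 2 16 5 6 12)(7 9 14))^2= (1 10 8 2 5 12 13 4 3 16 6)(7 14 9)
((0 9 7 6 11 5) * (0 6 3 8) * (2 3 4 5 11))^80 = (11)(0 8 3 2 6 5 4 7 9)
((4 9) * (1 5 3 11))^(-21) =(1 11 3 5)(4 9)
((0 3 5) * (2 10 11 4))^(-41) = ((0 3 5)(2 10 11 4))^(-41) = (0 3 5)(2 4 11 10)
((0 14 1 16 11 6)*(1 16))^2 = (0 16 6 14 11)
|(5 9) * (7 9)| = 3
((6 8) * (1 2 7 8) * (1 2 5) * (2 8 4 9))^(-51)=(1 5)(2 7 4 9)(6 8)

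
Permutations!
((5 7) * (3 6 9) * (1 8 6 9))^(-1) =(1 6 8)(3 9)(5 7)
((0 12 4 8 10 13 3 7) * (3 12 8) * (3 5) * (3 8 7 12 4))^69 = ((0 7)(3 12)(4 5 8 10 13))^69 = (0 7)(3 12)(4 13 10 8 5)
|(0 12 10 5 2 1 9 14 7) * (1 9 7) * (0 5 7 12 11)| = |(0 11)(1 12 10 7 5 2 9 14)| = 8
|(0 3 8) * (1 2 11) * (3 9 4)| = |(0 9 4 3 8)(1 2 11)| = 15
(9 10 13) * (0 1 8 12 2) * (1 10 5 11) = (0 10 13 9 5 11 1 8 12 2) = [10, 8, 0, 3, 4, 11, 6, 7, 12, 5, 13, 1, 2, 9]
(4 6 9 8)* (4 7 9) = (4 6)(7 9 8) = [0, 1, 2, 3, 6, 5, 4, 9, 7, 8]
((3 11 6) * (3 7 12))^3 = ((3 11 6 7 12))^3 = (3 7 11 12 6)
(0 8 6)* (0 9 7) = (0 8 6 9 7) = [8, 1, 2, 3, 4, 5, 9, 0, 6, 7]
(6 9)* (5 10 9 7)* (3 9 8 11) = (3 9 6 7 5 10 8 11) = [0, 1, 2, 9, 4, 10, 7, 5, 11, 6, 8, 3]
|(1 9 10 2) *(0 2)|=|(0 2 1 9 10)|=5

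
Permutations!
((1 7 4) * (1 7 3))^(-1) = (1 3)(4 7)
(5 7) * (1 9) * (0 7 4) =(0 7 5 4)(1 9) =[7, 9, 2, 3, 0, 4, 6, 5, 8, 1]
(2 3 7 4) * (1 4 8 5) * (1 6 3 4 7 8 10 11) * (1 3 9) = (1 7 10 11 3 8 5 6 9)(2 4) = [0, 7, 4, 8, 2, 6, 9, 10, 5, 1, 11, 3]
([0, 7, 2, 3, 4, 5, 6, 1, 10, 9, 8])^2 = (10)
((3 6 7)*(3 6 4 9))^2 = (3 9 4)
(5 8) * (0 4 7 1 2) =(0 4 7 1 2)(5 8) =[4, 2, 0, 3, 7, 8, 6, 1, 5]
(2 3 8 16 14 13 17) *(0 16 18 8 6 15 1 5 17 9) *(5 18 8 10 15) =(0 16 14 13 9)(1 18 10 15)(2 3 6 5 17) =[16, 18, 3, 6, 4, 17, 5, 7, 8, 0, 15, 11, 12, 9, 13, 1, 14, 2, 10]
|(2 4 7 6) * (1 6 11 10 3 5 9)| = 10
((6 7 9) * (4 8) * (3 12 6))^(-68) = ((3 12 6 7 9)(4 8))^(-68) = (3 6 9 12 7)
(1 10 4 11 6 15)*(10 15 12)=(1 15)(4 11 6 12 10)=[0, 15, 2, 3, 11, 5, 12, 7, 8, 9, 4, 6, 10, 13, 14, 1]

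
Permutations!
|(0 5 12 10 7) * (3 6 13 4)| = 20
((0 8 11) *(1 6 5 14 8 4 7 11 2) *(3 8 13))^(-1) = ((0 4 7 11)(1 6 5 14 13 3 8 2))^(-1) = (0 11 7 4)(1 2 8 3 13 14 5 6)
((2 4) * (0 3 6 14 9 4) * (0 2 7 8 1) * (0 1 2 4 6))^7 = ((0 3)(2 4 7 8)(6 14 9))^7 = (0 3)(2 8 7 4)(6 14 9)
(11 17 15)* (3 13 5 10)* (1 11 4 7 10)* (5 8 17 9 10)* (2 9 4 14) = (1 11 4 7 5)(2 9 10 3 13 8 17 15 14) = [0, 11, 9, 13, 7, 1, 6, 5, 17, 10, 3, 4, 12, 8, 2, 14, 16, 15]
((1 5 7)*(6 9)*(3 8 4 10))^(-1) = (1 7 5)(3 10 4 8)(6 9)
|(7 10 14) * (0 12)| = 6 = |(0 12)(7 10 14)|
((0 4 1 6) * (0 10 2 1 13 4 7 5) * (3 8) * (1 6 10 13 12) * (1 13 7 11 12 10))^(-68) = ((0 11 12 13 4 10 2 6 7 5)(3 8))^(-68) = (0 12 4 2 7)(5 11 13 10 6)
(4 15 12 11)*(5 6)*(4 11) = (4 15 12)(5 6) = [0, 1, 2, 3, 15, 6, 5, 7, 8, 9, 10, 11, 4, 13, 14, 12]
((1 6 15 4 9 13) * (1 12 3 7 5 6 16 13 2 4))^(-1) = (1 15 6 5 7 3 12 13 16)(2 9 4)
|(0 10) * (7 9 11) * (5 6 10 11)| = 7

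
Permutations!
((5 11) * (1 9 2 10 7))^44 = ((1 9 2 10 7)(5 11))^44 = (11)(1 7 10 2 9)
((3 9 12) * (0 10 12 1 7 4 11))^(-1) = ((0 10 12 3 9 1 7 4 11))^(-1) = (0 11 4 7 1 9 3 12 10)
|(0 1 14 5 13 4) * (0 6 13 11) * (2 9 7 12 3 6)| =40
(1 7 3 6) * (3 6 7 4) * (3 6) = (1 4 6)(3 7) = [0, 4, 2, 7, 6, 5, 1, 3]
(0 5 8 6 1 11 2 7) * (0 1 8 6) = (0 5 6 8)(1 11 2 7) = [5, 11, 7, 3, 4, 6, 8, 1, 0, 9, 10, 2]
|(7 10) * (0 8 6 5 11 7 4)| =8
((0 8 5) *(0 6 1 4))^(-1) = (0 4 1 6 5 8)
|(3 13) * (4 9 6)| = 6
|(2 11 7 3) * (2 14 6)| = 6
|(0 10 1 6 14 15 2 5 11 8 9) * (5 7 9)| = |(0 10 1 6 14 15 2 7 9)(5 11 8)| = 9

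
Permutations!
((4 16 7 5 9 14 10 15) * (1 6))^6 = ((1 6)(4 16 7 5 9 14 10 15))^6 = (4 10 9 7)(5 16 15 14)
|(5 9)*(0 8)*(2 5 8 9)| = 6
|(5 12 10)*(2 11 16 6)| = 12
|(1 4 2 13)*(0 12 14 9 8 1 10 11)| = 11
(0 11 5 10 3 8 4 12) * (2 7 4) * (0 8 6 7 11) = (2 11 5 10 3 6 7 4 12 8) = [0, 1, 11, 6, 12, 10, 7, 4, 2, 9, 3, 5, 8]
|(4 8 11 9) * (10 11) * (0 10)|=6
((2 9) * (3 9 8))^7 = ((2 8 3 9))^7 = (2 9 3 8)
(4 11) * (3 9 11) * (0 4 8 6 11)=(0 4 3 9)(6 11 8)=[4, 1, 2, 9, 3, 5, 11, 7, 6, 0, 10, 8]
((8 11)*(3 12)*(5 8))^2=(12)(5 11 8)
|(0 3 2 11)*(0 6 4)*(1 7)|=6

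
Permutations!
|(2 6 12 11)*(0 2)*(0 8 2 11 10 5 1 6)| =20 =|(0 11 8 2)(1 6 12 10 5)|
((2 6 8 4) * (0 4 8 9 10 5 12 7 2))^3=(0 4)(2 10 7 9 12 6 5)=((0 4)(2 6 9 10 5 12 7))^3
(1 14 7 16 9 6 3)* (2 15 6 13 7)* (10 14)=(1 10 14 2 15 6 3)(7 16 9 13)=[0, 10, 15, 1, 4, 5, 3, 16, 8, 13, 14, 11, 12, 7, 2, 6, 9]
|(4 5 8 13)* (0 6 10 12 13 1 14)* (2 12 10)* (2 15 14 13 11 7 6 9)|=45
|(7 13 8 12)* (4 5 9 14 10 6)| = 12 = |(4 5 9 14 10 6)(7 13 8 12)|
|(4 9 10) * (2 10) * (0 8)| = |(0 8)(2 10 4 9)| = 4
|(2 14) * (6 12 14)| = |(2 6 12 14)| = 4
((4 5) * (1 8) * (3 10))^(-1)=((1 8)(3 10)(4 5))^(-1)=(1 8)(3 10)(4 5)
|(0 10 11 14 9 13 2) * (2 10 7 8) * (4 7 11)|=10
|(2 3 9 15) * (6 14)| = |(2 3 9 15)(6 14)| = 4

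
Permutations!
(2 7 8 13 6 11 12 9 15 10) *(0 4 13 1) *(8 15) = (0 4 13 6 11 12 9 8 1)(2 7 15 10) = [4, 0, 7, 3, 13, 5, 11, 15, 1, 8, 2, 12, 9, 6, 14, 10]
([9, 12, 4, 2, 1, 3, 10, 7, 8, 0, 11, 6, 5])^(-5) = [9, 12, 4, 2, 1, 3, 10, 7, 8, 0, 11, 6, 5]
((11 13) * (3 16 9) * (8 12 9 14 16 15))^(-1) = (3 9 12 8 15)(11 13)(14 16)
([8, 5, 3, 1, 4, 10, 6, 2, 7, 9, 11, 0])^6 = (0 5 2)(1 7 11)(3 8 10)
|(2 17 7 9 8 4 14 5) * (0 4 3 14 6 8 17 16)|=|(0 4 6 8 3 14 5 2 16)(7 9 17)|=9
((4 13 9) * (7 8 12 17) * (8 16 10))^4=(4 13 9)(7 12 10)(8 16 17)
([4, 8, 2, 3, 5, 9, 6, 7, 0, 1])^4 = [1, 5, 2, 3, 8, 0, 6, 7, 9, 4]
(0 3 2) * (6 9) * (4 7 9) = (0 3 2)(4 7 9 6) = [3, 1, 0, 2, 7, 5, 4, 9, 8, 6]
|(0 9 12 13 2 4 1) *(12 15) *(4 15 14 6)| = 12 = |(0 9 14 6 4 1)(2 15 12 13)|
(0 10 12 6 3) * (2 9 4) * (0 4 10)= (2 9 10 12 6 3 4)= [0, 1, 9, 4, 2, 5, 3, 7, 8, 10, 12, 11, 6]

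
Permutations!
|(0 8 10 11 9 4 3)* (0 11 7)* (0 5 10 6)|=12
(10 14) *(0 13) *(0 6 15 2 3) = (0 13 6 15 2 3)(10 14) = [13, 1, 3, 0, 4, 5, 15, 7, 8, 9, 14, 11, 12, 6, 10, 2]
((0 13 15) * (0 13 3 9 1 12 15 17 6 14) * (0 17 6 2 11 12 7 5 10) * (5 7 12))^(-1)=((0 3 9 1 12 15 13 6 14 17 2 11 5 10))^(-1)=(0 10 5 11 2 17 14 6 13 15 12 1 9 3)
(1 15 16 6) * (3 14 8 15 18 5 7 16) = (1 18 5 7 16 6)(3 14 8 15) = [0, 18, 2, 14, 4, 7, 1, 16, 15, 9, 10, 11, 12, 13, 8, 3, 6, 17, 5]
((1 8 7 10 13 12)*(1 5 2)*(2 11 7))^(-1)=((1 8 2)(5 11 7 10 13 12))^(-1)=(1 2 8)(5 12 13 10 7 11)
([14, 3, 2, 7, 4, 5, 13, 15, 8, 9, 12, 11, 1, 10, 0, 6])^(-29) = [14, 15, 2, 6, 4, 5, 12, 13, 8, 9, 3, 11, 7, 1, 0, 10]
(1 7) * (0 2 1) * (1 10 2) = [1, 7, 10, 3, 4, 5, 6, 0, 8, 9, 2] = (0 1 7)(2 10)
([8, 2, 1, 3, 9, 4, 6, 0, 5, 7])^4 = (0 9 5)(4 8 7)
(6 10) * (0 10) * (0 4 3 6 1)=(0 10 1)(3 6 4)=[10, 0, 2, 6, 3, 5, 4, 7, 8, 9, 1]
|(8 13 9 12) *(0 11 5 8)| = 7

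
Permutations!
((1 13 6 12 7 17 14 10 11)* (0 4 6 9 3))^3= (0 12 14 1 3 6 17 11 9 4 7 10 13)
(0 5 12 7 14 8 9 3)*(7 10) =(0 5 12 10 7 14 8 9 3) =[5, 1, 2, 0, 4, 12, 6, 14, 9, 3, 7, 11, 10, 13, 8]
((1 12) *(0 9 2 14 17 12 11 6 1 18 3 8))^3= (0 14 18)(2 12 8)(3 9 17)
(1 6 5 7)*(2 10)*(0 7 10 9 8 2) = [7, 6, 9, 3, 4, 10, 5, 1, 2, 8, 0] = (0 7 1 6 5 10)(2 9 8)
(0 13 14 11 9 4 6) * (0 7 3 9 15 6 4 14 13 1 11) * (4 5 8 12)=(0 1 11 15 6 7 3 9 14)(4 5 8 12)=[1, 11, 2, 9, 5, 8, 7, 3, 12, 14, 10, 15, 4, 13, 0, 6]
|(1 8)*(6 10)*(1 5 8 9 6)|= |(1 9 6 10)(5 8)|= 4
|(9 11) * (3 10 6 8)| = |(3 10 6 8)(9 11)| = 4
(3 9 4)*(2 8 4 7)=(2 8 4 3 9 7)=[0, 1, 8, 9, 3, 5, 6, 2, 4, 7]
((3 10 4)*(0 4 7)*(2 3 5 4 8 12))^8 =(0 8 12 2 3 10 7)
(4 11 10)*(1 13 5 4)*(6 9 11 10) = (1 13 5 4 10)(6 9 11) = [0, 13, 2, 3, 10, 4, 9, 7, 8, 11, 1, 6, 12, 5]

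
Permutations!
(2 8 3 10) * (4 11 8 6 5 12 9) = (2 6 5 12 9 4 11 8 3 10) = [0, 1, 6, 10, 11, 12, 5, 7, 3, 4, 2, 8, 9]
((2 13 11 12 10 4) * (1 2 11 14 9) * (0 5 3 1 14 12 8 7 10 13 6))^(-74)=(14)(0 2 3)(1 5 6)(4 11 8 7 10)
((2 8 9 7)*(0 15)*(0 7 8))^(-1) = (0 2 7 15)(8 9)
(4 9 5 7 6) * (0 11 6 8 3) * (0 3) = (0 11 6 4 9 5 7 8) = [11, 1, 2, 3, 9, 7, 4, 8, 0, 5, 10, 6]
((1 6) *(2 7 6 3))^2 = (1 2 6 3 7)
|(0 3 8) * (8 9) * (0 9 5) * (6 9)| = 3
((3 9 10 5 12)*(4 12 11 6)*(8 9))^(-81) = ((3 8 9 10 5 11 6 4 12))^(-81) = (12)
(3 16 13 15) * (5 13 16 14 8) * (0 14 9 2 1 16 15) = (0 14 8 5 13)(1 16 15 3 9 2) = [14, 16, 1, 9, 4, 13, 6, 7, 5, 2, 10, 11, 12, 0, 8, 3, 15]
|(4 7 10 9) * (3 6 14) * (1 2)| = 12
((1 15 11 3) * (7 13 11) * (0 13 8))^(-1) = (0 8 7 15 1 3 11 13)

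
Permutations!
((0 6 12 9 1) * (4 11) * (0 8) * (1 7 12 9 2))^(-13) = (0 7 1 6 12 8 9 2)(4 11)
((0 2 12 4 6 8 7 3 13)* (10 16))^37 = ((0 2 12 4 6 8 7 3 13)(10 16))^37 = (0 2 12 4 6 8 7 3 13)(10 16)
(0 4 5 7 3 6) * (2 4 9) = (0 9 2 4 5 7 3 6) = [9, 1, 4, 6, 5, 7, 0, 3, 8, 2]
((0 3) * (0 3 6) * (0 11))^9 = (11)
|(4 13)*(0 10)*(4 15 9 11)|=|(0 10)(4 13 15 9 11)|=10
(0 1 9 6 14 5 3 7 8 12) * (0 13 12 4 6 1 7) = (0 7 8 4 6 14 5 3)(1 9)(12 13) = [7, 9, 2, 0, 6, 3, 14, 8, 4, 1, 10, 11, 13, 12, 5]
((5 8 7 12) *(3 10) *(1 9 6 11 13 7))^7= (1 5 7 11 9 8 12 13 6)(3 10)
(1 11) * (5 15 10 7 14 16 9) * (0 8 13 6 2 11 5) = (0 8 13 6 2 11 1 5 15 10 7 14 16 9) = [8, 5, 11, 3, 4, 15, 2, 14, 13, 0, 7, 1, 12, 6, 16, 10, 9]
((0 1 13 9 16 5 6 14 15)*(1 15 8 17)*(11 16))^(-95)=(0 15)(1 5)(6 13)(8 11)(9 14)(16 17)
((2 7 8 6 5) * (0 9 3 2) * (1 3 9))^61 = (9)(0 8 3 5 7 1 6 2)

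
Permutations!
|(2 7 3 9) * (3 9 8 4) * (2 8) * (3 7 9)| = 6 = |(2 9 8 4 7 3)|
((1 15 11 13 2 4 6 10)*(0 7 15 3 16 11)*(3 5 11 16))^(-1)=(16)(0 15 7)(1 10 6 4 2 13 11 5)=((16)(0 7 15)(1 5 11 13 2 4 6 10))^(-1)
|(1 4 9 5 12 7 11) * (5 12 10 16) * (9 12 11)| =|(1 4 12 7 9 11)(5 10 16)| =6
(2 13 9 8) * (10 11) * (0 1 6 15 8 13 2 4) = [1, 6, 2, 3, 0, 5, 15, 7, 4, 13, 11, 10, 12, 9, 14, 8] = (0 1 6 15 8 4)(9 13)(10 11)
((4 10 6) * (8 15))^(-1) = ((4 10 6)(8 15))^(-1) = (4 6 10)(8 15)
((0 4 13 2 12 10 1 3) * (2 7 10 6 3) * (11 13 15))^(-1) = ((0 4 15 11 13 7 10 1 2 12 6 3))^(-1) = (0 3 6 12 2 1 10 7 13 11 15 4)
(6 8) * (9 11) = (6 8)(9 11) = [0, 1, 2, 3, 4, 5, 8, 7, 6, 11, 10, 9]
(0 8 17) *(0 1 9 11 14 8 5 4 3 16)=(0 5 4 3 16)(1 9 11 14 8 17)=[5, 9, 2, 16, 3, 4, 6, 7, 17, 11, 10, 14, 12, 13, 8, 15, 0, 1]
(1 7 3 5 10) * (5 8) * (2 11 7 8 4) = (1 8 5 10)(2 11 7 3 4) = [0, 8, 11, 4, 2, 10, 6, 3, 5, 9, 1, 7]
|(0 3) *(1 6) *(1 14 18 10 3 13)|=|(0 13 1 6 14 18 10 3)|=8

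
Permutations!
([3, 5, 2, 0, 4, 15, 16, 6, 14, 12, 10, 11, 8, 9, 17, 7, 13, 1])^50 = (1 15 6 13 12 14)(5 7 16 9 8 17)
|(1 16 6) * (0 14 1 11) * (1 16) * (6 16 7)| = |(16)(0 14 7 6 11)| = 5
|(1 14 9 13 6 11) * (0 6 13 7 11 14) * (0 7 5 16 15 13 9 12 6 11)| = |(0 11 1 7)(5 16 15 13 9)(6 14 12)| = 60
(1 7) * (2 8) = (1 7)(2 8) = [0, 7, 8, 3, 4, 5, 6, 1, 2]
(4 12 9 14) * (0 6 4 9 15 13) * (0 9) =(0 6 4 12 15 13 9 14) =[6, 1, 2, 3, 12, 5, 4, 7, 8, 14, 10, 11, 15, 9, 0, 13]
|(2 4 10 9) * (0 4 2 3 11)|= 6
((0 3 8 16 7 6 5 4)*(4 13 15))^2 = (0 8 7 5 15)(3 16 6 13 4)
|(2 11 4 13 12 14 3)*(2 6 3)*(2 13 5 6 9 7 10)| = 9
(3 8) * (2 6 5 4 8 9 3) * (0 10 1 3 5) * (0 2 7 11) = (0 10 1 3 9 5 4 8 7 11)(2 6) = [10, 3, 6, 9, 8, 4, 2, 11, 7, 5, 1, 0]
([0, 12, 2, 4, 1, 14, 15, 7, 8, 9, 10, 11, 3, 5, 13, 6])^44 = [0, 1, 2, 3, 4, 13, 6, 7, 8, 9, 10, 11, 12, 14, 5, 15]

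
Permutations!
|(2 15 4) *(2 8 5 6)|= 6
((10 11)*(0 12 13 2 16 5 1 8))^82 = (0 13 16 1)(2 5 8 12) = ((0 12 13 2 16 5 1 8)(10 11))^82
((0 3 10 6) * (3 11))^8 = ((0 11 3 10 6))^8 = (0 10 11 6 3)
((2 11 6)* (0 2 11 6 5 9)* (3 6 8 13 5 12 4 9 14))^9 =(0 12 3 13)(2 4 6 5)(8 9 11 14) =((0 2 8 13 5 14 3 6 11 12 4 9))^9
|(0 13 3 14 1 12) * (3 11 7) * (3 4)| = |(0 13 11 7 4 3 14 1 12)| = 9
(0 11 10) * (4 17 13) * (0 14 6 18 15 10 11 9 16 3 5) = (0 9 16 3 5)(4 17 13)(6 18 15 10 14) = [9, 1, 2, 5, 17, 0, 18, 7, 8, 16, 14, 11, 12, 4, 6, 10, 3, 13, 15]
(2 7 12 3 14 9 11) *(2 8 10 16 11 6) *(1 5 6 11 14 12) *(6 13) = [0, 5, 7, 12, 4, 13, 2, 1, 10, 11, 16, 8, 3, 6, 9, 15, 14] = (1 5 13 6 2 7)(3 12)(8 10 16 14 9 11)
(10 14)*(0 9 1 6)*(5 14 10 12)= (0 9 1 6)(5 14 12)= [9, 6, 2, 3, 4, 14, 0, 7, 8, 1, 10, 11, 5, 13, 12]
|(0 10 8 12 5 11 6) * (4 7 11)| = |(0 10 8 12 5 4 7 11 6)| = 9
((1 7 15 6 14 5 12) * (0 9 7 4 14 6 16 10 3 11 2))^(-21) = ((0 9 7 15 16 10 3 11 2)(1 4 14 5 12))^(-21) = (0 3 15)(1 12 5 14 4)(2 10 7)(9 11 16)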